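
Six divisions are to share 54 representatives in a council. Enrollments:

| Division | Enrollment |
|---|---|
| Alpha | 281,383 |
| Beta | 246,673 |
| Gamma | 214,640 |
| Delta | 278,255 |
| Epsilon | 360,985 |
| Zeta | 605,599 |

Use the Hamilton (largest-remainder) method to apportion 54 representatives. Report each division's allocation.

Alpha 8; Beta 7; Gamma 6; Delta 7; Epsilon 10; Zeta 16

The standard divisor is 1987535/54 ≈ 36806.204.
Standard quotas: Alpha 7.6450, Beta 6.7019, Gamma 5.8316, Delta 7.5600, Epsilon 9.8077, Zeta 16.4537.
Lower quotas: Alpha 7, Beta 6, Gamma 5, Delta 7, Epsilon 9, Zeta 16 (sum 50, leaving 4 seats).
Remainders in descending order: Gamma 0.8316, Epsilon 0.8077, Beta 0.7019, Alpha 0.6450, Delta 0.5600, Zeta 0.4537.
The surplus seats go to Gamma, Epsilon, Beta, Alpha.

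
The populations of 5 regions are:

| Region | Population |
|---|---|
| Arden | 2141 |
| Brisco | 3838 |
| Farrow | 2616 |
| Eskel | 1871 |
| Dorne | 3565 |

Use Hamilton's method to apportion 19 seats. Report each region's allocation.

Arden 3; Brisco 5; Farrow 4; Eskel 2; Dorne 5

Standard divisor: 14031 ÷ 19 ≈ 738.474.
Standard quotas: Arden 2.899, Brisco 5.197, Farrow 3.542, Eskel 2.534, Dorne 4.828.
Lower quotas: Arden 2, Brisco 5, Farrow 3, Eskel 2, Dorne 4 (sum 16, leaving 3 seats).
Remainders in descending order: Arden 0.899, Dorne 0.828, Farrow 0.542, Eskel 0.534, Brisco 0.197.
The surplus seats go to Arden, Dorne, Farrow.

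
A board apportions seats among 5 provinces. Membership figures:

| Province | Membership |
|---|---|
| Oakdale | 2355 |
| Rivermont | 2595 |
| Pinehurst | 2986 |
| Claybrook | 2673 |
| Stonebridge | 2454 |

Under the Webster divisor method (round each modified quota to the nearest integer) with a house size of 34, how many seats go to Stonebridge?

6

Standard divisor 13063/34 ≈ 384.206; standard quotas: Oakdale 6.130, Rivermont 6.754, Pinehurst 7.772, Claybrook 6.957, Stonebridge 6.387.
Rounding to the nearest integer gives Oakdale 6, Rivermont 7, Pinehurst 8, Claybrook 7, Stonebridge 6 — total 34, matching the house size, so no adjustment is needed.
Stonebridge receives 6.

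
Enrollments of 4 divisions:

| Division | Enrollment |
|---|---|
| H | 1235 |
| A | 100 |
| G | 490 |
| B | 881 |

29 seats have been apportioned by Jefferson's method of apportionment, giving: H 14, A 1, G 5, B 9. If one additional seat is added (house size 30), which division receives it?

Priority for the next seat is population ÷ (current seats + 1).
Priorities: H 82.333, A 50.000, G 81.667, B 88.100.
Highest priority: B.

B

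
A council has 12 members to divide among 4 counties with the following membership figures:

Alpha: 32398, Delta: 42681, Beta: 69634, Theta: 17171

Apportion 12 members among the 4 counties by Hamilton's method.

The standard divisor is 161884/12 ≈ 13490.333.
Standard quotas: Alpha 2.4016, Delta 3.1638, Beta 5.1618, Theta 1.2728.
Lower quotas: Alpha 2, Delta 3, Beta 5, Theta 1 (sum 11, leaving 1 seat).
Remainders in descending order: Alpha 0.4016, Theta 0.2728, Delta 0.1638, Beta 0.1618.
The surplus seat goes to Alpha.

Alpha 3; Delta 3; Beta 5; Theta 1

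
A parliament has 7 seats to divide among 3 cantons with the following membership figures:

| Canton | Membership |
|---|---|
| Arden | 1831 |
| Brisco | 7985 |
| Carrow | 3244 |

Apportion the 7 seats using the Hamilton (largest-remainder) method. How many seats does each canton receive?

Arden: 1, Brisco: 4, Carrow: 2

Standard divisor: 13060 ÷ 7 ≈ 1865.714.
Standard quotas: Arden 0.9814, Brisco 4.2799, Carrow 1.7387.
Lower quotas: Arden 0, Brisco 4, Carrow 1 (sum 5, leaving 2 seats).
Remainders in descending order: Arden 0.9814, Carrow 0.7387, Brisco 0.2799.
The surplus seats go to Arden, Carrow.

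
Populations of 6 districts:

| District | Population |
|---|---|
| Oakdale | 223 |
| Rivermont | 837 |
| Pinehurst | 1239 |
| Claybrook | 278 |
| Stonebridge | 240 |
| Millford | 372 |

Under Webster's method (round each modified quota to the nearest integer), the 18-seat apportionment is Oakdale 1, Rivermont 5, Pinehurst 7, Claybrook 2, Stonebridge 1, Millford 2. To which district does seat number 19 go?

Priority for the next seat is population ÷ (current seats + 0.5).
Priorities: Oakdale 148.667, Rivermont 152.182, Pinehurst 165.200, Claybrook 111.200, Stonebridge 160.000, Millford 148.800.
Highest priority: Pinehurst.

Pinehurst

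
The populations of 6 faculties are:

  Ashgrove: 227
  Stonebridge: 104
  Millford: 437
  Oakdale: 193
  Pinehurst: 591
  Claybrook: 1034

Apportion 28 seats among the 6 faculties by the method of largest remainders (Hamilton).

Ashgrove 3, Stonebridge 1, Millford 5, Oakdale 2, Pinehurst 6, Claybrook 11

Standard divisor: 2586 ÷ 28 ≈ 92.357.
Standard quotas: Ashgrove 2.458, Stonebridge 1.126, Millford 4.732, Oakdale 2.090, Pinehurst 6.399, Claybrook 11.196.
Lower quotas: Ashgrove 2, Stonebridge 1, Millford 4, Oakdale 2, Pinehurst 6, Claybrook 11 (sum 26, leaving 2 seats).
Remainders in descending order: Millford 0.732, Ashgrove 0.458, Pinehurst 0.399, Claybrook 0.196, Stonebridge 0.126, Oakdale 0.090.
Largest remainders: Millford, Ashgrove receive the extra seats.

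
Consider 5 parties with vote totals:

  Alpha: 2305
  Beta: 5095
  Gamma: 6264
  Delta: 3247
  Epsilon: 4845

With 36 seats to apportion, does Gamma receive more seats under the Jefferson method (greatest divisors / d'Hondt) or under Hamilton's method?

Jefferson: Alpha 4, Beta 8, Gamma 11, Delta 5, Epsilon 8.
Hamilton: Alpha 4, Beta 9, Gamma 10, Delta 5, Epsilon 8.
Gamma gets 11 under Jefferson and 10 under Hamilton.

Jefferson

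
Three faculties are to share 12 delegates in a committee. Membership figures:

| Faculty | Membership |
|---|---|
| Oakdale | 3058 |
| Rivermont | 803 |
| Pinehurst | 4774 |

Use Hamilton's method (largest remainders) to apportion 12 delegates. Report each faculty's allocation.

Oakdale=4; Rivermont=1; Pinehurst=7

Total 8635; standard divisor 8635/12 ≈ 719.583.
Standard quotas: Oakdale 4.250, Rivermont 1.116, Pinehurst 6.634.
Lower quotas: Oakdale 4, Rivermont 1, Pinehurst 6 (sum 11, leaving 1 seat).
Remainders in descending order: Pinehurst 0.634, Oakdale 0.250, Rivermont 0.116.
Largest remainder: Pinehurst receives the extra seat.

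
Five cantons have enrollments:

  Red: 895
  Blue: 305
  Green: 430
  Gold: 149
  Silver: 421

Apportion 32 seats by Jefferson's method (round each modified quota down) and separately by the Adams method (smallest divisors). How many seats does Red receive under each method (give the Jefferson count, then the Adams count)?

Jefferson: Red 14, Blue 4, Green 6, Gold 2, Silver 6.
Adams: Red 13, Blue 5, Green 6, Gold 2, Silver 6.
Red gets 14 under Jefferson and 13 under Adams.

14 and 13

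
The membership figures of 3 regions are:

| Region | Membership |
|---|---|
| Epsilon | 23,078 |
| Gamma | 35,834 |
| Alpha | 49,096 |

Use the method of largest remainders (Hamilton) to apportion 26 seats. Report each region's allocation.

Epsilon: 5, Gamma: 9, Alpha: 12

Standard divisor: 108008 ÷ 26 ≈ 4154.154.
Standard quotas: Epsilon 5.5554, Gamma 8.6261, Alpha 11.8185.
Lower quotas: Epsilon 5, Gamma 8, Alpha 11 (sum 24, leaving 2 seats).
Remainders in descending order: Alpha 0.8185, Gamma 0.6261, Epsilon 0.5554.
The surplus seats go to Alpha, Gamma.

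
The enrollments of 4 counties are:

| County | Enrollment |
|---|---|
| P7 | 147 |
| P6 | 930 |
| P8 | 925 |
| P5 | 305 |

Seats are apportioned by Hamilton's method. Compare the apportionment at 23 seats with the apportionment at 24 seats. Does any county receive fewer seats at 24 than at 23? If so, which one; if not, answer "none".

P7

At 23 seats: P7 2, P6 9, P8 9, P5 3.
At 24 seats: P7 1, P6 10, P8 10, P5 3.
P7 drops from 2 to 1.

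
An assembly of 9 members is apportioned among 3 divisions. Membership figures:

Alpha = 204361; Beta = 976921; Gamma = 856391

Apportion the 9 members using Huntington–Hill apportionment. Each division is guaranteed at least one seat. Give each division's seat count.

With divisor 232832: modified quotas Alpha 0.878, Beta 4.196, Gamma 3.678.
Geometric-mean thresholds: Alpha (min 1), Beta √(4·5)=4.472, Gamma √(3·4)=3.464.
Each quota rounded against its threshold gives Alpha 1, Beta 4, Gamma 4 (total 9).

Alpha 1, Beta 4, Gamma 4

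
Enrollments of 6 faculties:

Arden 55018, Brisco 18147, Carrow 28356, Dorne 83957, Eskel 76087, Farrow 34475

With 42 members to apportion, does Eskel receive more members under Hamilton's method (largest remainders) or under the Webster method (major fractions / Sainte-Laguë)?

Hamilton

Hamilton: Arden 8, Brisco 2, Carrow 4, Dorne 12, Eskel 11, Farrow 5.
Webster: Arden 8, Brisco 3, Carrow 4, Dorne 12, Eskel 10, Farrow 5.
Eskel gets 11 under Hamilton and 10 under Webster.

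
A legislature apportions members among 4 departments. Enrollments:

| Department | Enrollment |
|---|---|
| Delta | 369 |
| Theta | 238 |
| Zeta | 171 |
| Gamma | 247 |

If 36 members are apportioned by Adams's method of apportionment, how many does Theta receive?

Standard divisor 1025/36 ≈ 28.472; standard quotas: Delta 12.960, Theta 8.359, Zeta 6.006, Gamma 8.675.
Rounding up gives 13, 9, 7, 9 = 38 seats, so the divisor must be adjusted.
With modified divisor 30: modified quotas Delta 12.300, Theta 7.933, Zeta 5.700, Gamma 8.233.
Rounding up: Delta 13, Theta 8, Zeta 6, Gamma 9 (total 36).
Theta receives 8.

8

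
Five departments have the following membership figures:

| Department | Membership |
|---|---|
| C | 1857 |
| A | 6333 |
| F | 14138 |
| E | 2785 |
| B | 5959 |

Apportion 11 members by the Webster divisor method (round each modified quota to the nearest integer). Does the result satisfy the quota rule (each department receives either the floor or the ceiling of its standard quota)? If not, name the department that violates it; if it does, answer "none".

none

Standard quotas: C 0.657, A 2.242, F 5.005, E 0.986, B 2.110.
Webster allocation: C 1, A 2, F 5, E 1, B 2.
Every allocation lies between the lower and upper quota.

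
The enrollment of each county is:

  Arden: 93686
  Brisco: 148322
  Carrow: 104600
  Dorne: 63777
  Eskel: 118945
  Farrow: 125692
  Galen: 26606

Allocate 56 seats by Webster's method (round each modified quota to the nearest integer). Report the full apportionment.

Standard divisor 681628/56 ≈ 12171.929; standard quotas: Arden 7.697, Brisco 12.186, Carrow 8.594, Dorne 5.240, Eskel 9.772, Farrow 10.326, Galen 2.186.
Rounding to the nearest integer gives Arden 8, Brisco 12, Carrow 9, Dorne 5, Eskel 10, Farrow 10, Galen 2 — total 56, matching the house size, so no adjustment is needed.

Arden: 8, Brisco: 12, Carrow: 9, Dorne: 5, Eskel: 10, Farrow: 10, Galen: 2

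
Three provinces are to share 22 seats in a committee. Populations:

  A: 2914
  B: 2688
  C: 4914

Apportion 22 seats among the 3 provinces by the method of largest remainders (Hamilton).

A 6, B 6, C 10

Total 10516; standard divisor 10516/22 = 478.
Standard quotas: A 6.096, B 5.623, C 10.280.
Lower quotas: A 6, B 5, C 10 (sum 21, leaving 1 seat).
Remainders in descending order: B 0.623, C 0.280, A 0.096.
The surplus seat goes to B.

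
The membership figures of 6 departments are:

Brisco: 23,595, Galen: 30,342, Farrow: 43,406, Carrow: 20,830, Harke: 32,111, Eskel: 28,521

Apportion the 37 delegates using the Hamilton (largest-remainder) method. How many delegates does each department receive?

Brisco=5, Galen=6, Farrow=9, Carrow=4, Harke=7, Eskel=6

Standard divisor: 178805 ÷ 37 ≈ 4832.568.
Standard quotas: Brisco 4.8825, Galen 6.2786, Farrow 8.9820, Carrow 4.3103, Harke 6.6447, Eskel 5.9018.
Lower quotas: Brisco 4, Galen 6, Farrow 8, Carrow 4, Harke 6, Eskel 5 (sum 33, leaving 4 seats).
Remainders in descending order: Farrow 0.9820, Eskel 0.9018, Brisco 0.8825, Harke 0.6447, Carrow 0.3103, Galen 0.2786.
Largest remainders: Farrow, Eskel, Brisco, Harke receive the extra seats.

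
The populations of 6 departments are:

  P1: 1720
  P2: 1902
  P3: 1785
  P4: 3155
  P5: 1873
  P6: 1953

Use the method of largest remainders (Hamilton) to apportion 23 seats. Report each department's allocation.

P1 3; P2 4; P3 3; P4 6; P5 3; P6 4

The standard divisor is 12388/23 ≈ 538.609.
Standard quotas: P1 3.193, P2 3.531, P3 3.314, P4 5.858, P5 3.477, P6 3.626.
Lower quotas: P1 3, P2 3, P3 3, P4 5, P5 3, P6 3 (sum 20, leaving 3 seats).
Remainders in descending order: P4 0.858, P6 0.626, P2 0.531, P5 0.477, P3 0.314, P1 0.193.
Largest remainders: P4, P6, P2 receive the extra seats.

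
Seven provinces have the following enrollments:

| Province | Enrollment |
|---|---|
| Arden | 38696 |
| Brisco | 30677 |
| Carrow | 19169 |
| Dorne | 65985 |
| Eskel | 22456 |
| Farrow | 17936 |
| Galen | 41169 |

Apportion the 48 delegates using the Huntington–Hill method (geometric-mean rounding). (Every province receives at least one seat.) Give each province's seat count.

With divisor 4956: modified quotas Arden 7.808, Brisco 6.190, Carrow 3.868, Dorne 13.314, Eskel 4.531, Farrow 3.619, Galen 8.307.
Geometric-mean thresholds: Arden √(7·8)=7.483, Brisco √(6·7)=6.481, Carrow √(3·4)=3.464, Dorne √(13·14)=13.491, Eskel √(4·5)=4.472, Farrow √(3·4)=3.464, Galen √(8·9)=8.485.
Each quota rounded against its threshold gives Arden 8, Brisco 6, Carrow 4, Dorne 13, Eskel 5, Farrow 4, Galen 8 (total 48).

Arden 8; Brisco 6; Carrow 4; Dorne 13; Eskel 5; Farrow 4; Galen 8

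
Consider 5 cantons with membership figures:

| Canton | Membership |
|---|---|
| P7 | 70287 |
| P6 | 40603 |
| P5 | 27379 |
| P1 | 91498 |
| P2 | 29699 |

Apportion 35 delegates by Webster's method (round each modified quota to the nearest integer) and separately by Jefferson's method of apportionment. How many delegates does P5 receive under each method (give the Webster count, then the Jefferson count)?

4 and 3

Webster: P7 10, P6 5, P5 4, P1 12, P2 4.
Jefferson: P7 10, P6 5, P5 3, P1 13, P2 4.
P5 gets 4 under Webster and 3 under Jefferson.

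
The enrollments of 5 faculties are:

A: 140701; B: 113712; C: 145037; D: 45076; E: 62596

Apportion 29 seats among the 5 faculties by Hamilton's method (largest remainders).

Total 507122; standard divisor 507122/29 ≈ 17486.966.
Standard quotas: A 8.0461, B 6.5027, C 8.2940, D 2.5777, E 3.5796.
Lower quotas: A 8, B 6, C 8, D 2, E 3 (sum 27, leaving 2 seats).
Remainders in descending order: E 0.5796, D 0.5777, B 0.5027, C 0.2940, A 0.0461.
Largest remainders: E, D receive the extra seats.

A=8; B=6; C=8; D=3; E=4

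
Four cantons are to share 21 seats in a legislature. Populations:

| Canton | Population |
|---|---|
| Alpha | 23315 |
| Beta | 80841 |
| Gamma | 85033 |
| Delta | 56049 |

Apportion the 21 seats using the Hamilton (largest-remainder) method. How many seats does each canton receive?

Alpha 2; Beta 7; Gamma 7; Delta 5

Total 245238; standard divisor 245238/21 = 11678.
Standard quotas: Alpha 1.9965, Beta 6.9225, Gamma 7.2815, Delta 4.7995.
Lower quotas: Alpha 1, Beta 6, Gamma 7, Delta 4 (sum 18, leaving 3 seats).
Remainders in descending order: Alpha 0.9965, Beta 0.9225, Delta 0.7995, Gamma 0.2815.
Largest remainders: Alpha, Beta, Delta receive the extra seats.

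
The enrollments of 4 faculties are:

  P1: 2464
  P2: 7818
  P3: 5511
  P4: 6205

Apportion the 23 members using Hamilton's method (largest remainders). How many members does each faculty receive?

Standard divisor: 21998 ÷ 23 ≈ 956.435.
Standard quotas: P1 2.5762, P2 8.1741, P3 5.7620, P4 6.4876.
Lower quotas: P1 2, P2 8, P3 5, P4 6 (sum 21, leaving 2 seats).
Remainders in descending order: P3 0.7620, P1 0.5762, P4 0.4876, P2 0.1741.
The surplus seats go to P3, P1.

P1 3, P2 8, P3 6, P4 6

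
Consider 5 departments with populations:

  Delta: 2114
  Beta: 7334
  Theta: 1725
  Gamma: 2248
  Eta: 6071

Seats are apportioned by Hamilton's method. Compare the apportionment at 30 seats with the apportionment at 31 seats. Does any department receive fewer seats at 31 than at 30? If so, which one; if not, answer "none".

Gamma

At 30 seats: Delta 3, Beta 11, Theta 3, Gamma 4, Eta 9.
At 31 seats: Delta 3, Beta 12, Theta 3, Gamma 3, Eta 10.
Gamma drops from 4 to 3.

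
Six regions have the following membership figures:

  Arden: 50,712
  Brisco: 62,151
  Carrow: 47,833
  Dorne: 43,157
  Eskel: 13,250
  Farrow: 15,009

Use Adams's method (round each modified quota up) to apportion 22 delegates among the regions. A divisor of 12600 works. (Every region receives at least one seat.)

Arden=5, Brisco=5, Carrow=4, Dorne=4, Eskel=2, Farrow=2

With modified divisor 12600: modified quotas Arden 4.025, Brisco 4.933, Carrow 3.796, Dorne 3.425, Eskel 1.052, Farrow 1.191.
Rounding up: Arden 5, Brisco 5, Carrow 4, Dorne 4, Eskel 2, Farrow 2 (total 22).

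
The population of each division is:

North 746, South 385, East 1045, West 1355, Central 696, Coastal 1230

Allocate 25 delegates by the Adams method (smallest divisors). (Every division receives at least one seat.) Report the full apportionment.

Standard divisor 5457/25 ≈ 218.28; standard quotas: North 3.418, South 1.764, East 4.787, West 6.208, Central 3.189, Coastal 5.635.
Rounding up gives 4, 2, 5, 7, 4, 6 = 28 seats, so the divisor must be adjusted.
With modified divisor 247: modified quotas North 3.020, South 1.559, East 4.231, West 5.486, Central 2.818, Coastal 4.980.
Rounding up: North 4, South 2, East 5, West 6, Central 3, Coastal 5 (total 25).

North: 4, South: 2, East: 5, West: 6, Central: 3, Coastal: 5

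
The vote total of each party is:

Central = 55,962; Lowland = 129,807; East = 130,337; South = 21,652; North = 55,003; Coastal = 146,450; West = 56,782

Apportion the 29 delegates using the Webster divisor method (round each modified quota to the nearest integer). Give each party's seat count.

Central=3; Lowland=6; East=6; South=1; North=3; Coastal=7; West=3

Standard divisor 595993/29 ≈ 20551.483; standard quotas: Central 2.723, Lowland 6.316, East 6.342, South 1.054, North 2.676, Coastal 7.126, West 2.763.
Rounding to the nearest integer gives Central 3, Lowland 6, East 6, South 1, North 3, Coastal 7, West 3 — total 29, matching the house size, so no adjustment is needed.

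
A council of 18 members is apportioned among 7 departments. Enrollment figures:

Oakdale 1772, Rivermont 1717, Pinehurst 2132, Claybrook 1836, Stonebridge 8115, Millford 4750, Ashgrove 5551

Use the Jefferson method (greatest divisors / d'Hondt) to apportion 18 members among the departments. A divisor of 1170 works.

With modified divisor 1170: modified quotas Oakdale 1.515, Rivermont 1.468, Pinehurst 1.822, Claybrook 1.569, Stonebridge 6.936, Millford 4.060, Ashgrove 4.744.
Rounding down: Oakdale 1, Rivermont 1, Pinehurst 1, Claybrook 1, Stonebridge 6, Millford 4, Ashgrove 4 (total 18).

Oakdale=1, Rivermont=1, Pinehurst=1, Claybrook=1, Stonebridge=6, Millford=4, Ashgrove=4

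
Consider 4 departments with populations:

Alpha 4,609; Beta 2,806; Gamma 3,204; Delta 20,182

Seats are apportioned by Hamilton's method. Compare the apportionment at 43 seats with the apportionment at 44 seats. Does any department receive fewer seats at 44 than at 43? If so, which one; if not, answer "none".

Gamma

At 43 seats: Alpha 6, Beta 4, Gamma 5, Delta 28.
At 44 seats: Alpha 7, Beta 4, Gamma 4, Delta 29.
Gamma drops from 5 to 4.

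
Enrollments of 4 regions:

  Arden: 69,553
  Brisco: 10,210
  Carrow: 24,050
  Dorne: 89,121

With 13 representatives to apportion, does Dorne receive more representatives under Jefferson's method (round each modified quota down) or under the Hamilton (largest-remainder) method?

Jefferson

Jefferson: Arden 5, Brisco 0, Carrow 1, Dorne 7.
Hamilton: Arden 5, Brisco 1, Carrow 1, Dorne 6.
Dorne gets 7 under Jefferson and 6 under Hamilton.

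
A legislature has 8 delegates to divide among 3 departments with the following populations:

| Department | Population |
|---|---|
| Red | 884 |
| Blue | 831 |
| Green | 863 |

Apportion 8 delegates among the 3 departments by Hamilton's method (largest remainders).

The standard divisor is 2578/8 ≈ 322.25.
Standard quotas: Red 2.743, Blue 2.579, Green 2.678.
Lower quotas: Red 2, Blue 2, Green 2 (sum 6, leaving 2 seats).
Remainders in descending order: Red 0.743, Green 0.678, Blue 0.579.
The surplus seats go to Red, Green.

Red 3, Blue 2, Green 3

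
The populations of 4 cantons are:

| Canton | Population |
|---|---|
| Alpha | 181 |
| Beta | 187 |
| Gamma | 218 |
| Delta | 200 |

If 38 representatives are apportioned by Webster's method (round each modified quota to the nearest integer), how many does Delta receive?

Standard divisor 786/38 ≈ 20.684; standard quotas: Alpha 8.751, Beta 9.041, Gamma 10.539, Delta 9.669.
Rounding to the nearest integer gives 9, 9, 11, 10 = 39 seats, so the divisor must be adjusted.
With modified divisor 21: modified quotas Alpha 8.619, Beta 8.905, Gamma 10.381, Delta 9.524.
Rounding to the nearest integer: Alpha 9, Beta 9, Gamma 10, Delta 10 (total 38).
Delta receives 10.

10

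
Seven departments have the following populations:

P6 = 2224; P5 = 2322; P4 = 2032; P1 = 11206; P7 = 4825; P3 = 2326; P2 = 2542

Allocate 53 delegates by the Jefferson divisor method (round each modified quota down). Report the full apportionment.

Standard divisor 27477/53 ≈ 518.434; standard quotas: P6 4.290, P5 4.479, P4 3.919, P1 21.615, P7 9.307, P3 4.487, P2 4.903.
Rounding down gives 4, 4, 3, 21, 9, 4, 4 = 49 seats, so the divisor must be adjusted.
With modified divisor 485: modified quotas P6 4.586, P5 4.788, P4 4.190, P1 23.105, P7 9.948, P3 4.796, P2 5.241.
Rounding down: P6 4, P5 4, P4 4, P1 23, P7 9, P3 4, P2 5 (total 53).

P6: 4, P5: 4, P4: 4, P1: 23, P7: 9, P3: 4, P2: 5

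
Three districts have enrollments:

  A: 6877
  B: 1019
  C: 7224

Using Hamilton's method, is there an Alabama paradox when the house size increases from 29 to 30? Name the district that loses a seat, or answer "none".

At 29 seats: A 13, B 2, C 14.
At 30 seats: A 14, B 2, C 14.
No district's allocation decreased.

none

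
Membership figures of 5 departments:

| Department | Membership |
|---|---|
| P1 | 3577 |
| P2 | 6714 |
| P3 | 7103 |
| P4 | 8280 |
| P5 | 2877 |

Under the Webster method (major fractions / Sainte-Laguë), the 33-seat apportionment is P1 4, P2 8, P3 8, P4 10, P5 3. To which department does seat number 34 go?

Priority for the next seat is population ÷ (current seats + 0.5).
Priorities: P1 794.889, P2 789.882, P3 835.647, P4 788.571, P5 822.000.
Highest priority: P3.

P3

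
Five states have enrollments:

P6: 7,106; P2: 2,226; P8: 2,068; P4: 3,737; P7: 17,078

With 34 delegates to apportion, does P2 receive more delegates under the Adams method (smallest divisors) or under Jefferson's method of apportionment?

Adams: P6 7, P2 3, P8 3, P4 4, P7 17.
Jefferson: P6 7, P2 2, P8 2, P4 4, P7 19.
P2 gets 3 under Adams and 2 under Jefferson.

Adams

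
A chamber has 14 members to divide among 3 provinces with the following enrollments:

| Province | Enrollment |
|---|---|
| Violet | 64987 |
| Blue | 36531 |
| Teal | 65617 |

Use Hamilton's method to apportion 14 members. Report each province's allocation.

Violet: 5, Blue: 3, Teal: 6

Total 167135; standard divisor 167135/14 ≈ 11938.214.
Standard quotas: Violet 5.4436, Blue 3.0600, Teal 5.4964.
Lower quotas: Violet 5, Blue 3, Teal 5 (sum 13, leaving 1 seat).
Remainders in descending order: Teal 0.4964, Violet 0.4436, Blue 0.0600.
The surplus seat goes to Teal.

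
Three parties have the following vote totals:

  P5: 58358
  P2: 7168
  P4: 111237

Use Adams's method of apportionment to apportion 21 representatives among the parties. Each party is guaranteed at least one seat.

P5: 7, P2: 1, P4: 13

Standard divisor 176763/21 ≈ 8417.286; standard quotas: P5 6.933, P2 0.852, P4 13.215.
Rounding up gives 7, 1, 14 = 22 seats, so the divisor must be adjusted.
With modified divisor 8900: modified quotas P5 6.557, P2 0.805, P4 12.499.
Rounding up: P5 7, P2 1, P4 13 (total 21).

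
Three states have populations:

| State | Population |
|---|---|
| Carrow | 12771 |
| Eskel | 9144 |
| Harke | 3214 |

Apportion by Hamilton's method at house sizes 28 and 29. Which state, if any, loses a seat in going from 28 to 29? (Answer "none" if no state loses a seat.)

At 28 seats: Carrow 14, Eskel 10, Harke 4.
At 29 seats: Carrow 15, Eskel 10, Harke 4.
No state's allocation decreased.

none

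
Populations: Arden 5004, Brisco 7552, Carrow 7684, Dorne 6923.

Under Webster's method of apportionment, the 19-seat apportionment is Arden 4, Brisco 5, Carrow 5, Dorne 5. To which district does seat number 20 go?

Priority for the next seat is population ÷ (current seats + 0.5).
Priorities: Arden 1112.000, Brisco 1373.091, Carrow 1397.091, Dorne 1258.727.
Highest priority: Carrow.

Carrow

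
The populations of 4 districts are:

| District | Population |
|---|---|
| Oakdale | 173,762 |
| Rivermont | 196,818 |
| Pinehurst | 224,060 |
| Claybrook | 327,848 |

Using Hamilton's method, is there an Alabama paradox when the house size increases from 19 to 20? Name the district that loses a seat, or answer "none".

none

At 19 seats: Oakdale 3, Rivermont 4, Pinehurst 5, Claybrook 7.
At 20 seats: Oakdale 4, Rivermont 4, Pinehurst 5, Claybrook 7.
No district's allocation decreased.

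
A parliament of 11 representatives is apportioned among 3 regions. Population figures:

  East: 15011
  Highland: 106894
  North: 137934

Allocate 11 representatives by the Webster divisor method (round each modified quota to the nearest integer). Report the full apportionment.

Standard divisor 259839/11 ≈ 23621.727; standard quotas: East 0.635, Highland 4.525, North 5.839.
Rounding to the nearest integer gives 1, 5, 6 = 12 seats, so the divisor must be adjusted.
With modified divisor 24400: modified quotas East 0.615, Highland 4.381, North 5.653.
Rounding to the nearest integer: East 1, Highland 4, North 6 (total 11).

East 1, Highland 4, North 6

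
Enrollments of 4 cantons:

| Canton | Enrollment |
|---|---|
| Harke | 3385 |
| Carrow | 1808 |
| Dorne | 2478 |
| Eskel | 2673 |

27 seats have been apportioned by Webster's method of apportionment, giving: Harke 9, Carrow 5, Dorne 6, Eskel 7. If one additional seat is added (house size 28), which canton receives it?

Dorne

Priority for the next seat is population ÷ (current seats + 0.5).
Priorities: Harke 356.316, Carrow 328.727, Dorne 381.231, Eskel 356.400.
Highest priority: Dorne.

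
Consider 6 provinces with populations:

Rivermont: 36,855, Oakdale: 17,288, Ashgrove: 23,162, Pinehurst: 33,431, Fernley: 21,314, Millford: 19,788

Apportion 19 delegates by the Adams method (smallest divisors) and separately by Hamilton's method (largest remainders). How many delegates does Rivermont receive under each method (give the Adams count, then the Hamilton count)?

Adams: Rivermont 4, Oakdale 2, Ashgrove 3, Pinehurst 4, Fernley 3, Millford 3.
Hamilton: Rivermont 5, Oakdale 2, Ashgrove 3, Pinehurst 4, Fernley 3, Millford 2.
Rivermont gets 4 under Adams and 5 under Hamilton.

4 and 5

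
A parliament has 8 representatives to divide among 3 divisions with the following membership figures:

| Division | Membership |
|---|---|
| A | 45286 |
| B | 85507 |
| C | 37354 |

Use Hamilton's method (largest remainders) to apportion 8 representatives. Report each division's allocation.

A 2, B 4, C 2

Standard divisor: 168147 ÷ 8 ≈ 21018.375.
Standard quotas: A 2.1546, B 4.0682, C 1.7772.
Lower quotas: A 2, B 4, C 1 (sum 7, leaving 1 seat).
Remainders in descending order: C 0.7772, A 0.1546, B 0.0682.
Largest remainder: C receives the extra seat.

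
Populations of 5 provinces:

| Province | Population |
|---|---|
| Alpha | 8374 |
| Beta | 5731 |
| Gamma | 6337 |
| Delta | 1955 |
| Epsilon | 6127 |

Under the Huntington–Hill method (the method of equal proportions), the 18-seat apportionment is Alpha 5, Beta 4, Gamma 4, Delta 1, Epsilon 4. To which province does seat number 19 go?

Alpha

Priority for the next seat is population ÷ (√(s·(s+1))).
Priorities: Alpha 1528.876, Beta 1281.491, Gamma 1416.996, Delta 1382.394, Epsilon 1370.039.
Highest priority: Alpha.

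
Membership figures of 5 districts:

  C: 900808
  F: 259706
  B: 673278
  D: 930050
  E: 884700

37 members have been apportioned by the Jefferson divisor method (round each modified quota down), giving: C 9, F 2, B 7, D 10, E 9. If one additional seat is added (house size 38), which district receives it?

C

Priority for the next seat is population ÷ (current seats + 1).
Priorities: C 90080.800, F 86568.667, B 84159.750, D 84550.000, E 88470.000.
Highest priority: C.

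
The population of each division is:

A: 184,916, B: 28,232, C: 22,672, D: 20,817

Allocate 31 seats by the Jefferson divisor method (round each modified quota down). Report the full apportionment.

Standard divisor 256637/31 ≈ 8278.613; standard quotas: A 22.337, B 3.410, C 2.739, D 2.515.
Rounding down gives 22, 3, 2, 2 = 29 seats, so the divisor must be adjusted.
With modified divisor 7630: modified quotas A 24.235, B 3.700, C 2.971, D 2.728.
Rounding down: A 24, B 3, C 2, D 2 (total 31).

A=24, B=3, C=2, D=2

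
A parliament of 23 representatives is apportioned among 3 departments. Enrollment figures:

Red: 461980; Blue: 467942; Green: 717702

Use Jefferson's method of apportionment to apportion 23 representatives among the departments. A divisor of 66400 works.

With modified divisor 66400: modified quotas Red 6.958, Blue 7.047, Green 10.809.
Rounding down: Red 6, Blue 7, Green 10 (total 23).

Red 6, Blue 7, Green 10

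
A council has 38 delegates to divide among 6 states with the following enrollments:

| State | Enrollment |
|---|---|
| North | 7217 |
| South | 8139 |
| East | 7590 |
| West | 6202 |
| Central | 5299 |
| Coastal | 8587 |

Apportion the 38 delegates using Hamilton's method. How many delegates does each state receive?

North 6, South 7, East 7, West 5, Central 5, Coastal 8

The standard divisor is 43034/38 ≈ 1132.474.
Standard quotas: North 6.3728, South 7.1869, East 6.7021, West 5.4765, Central 4.6791, Coastal 7.5825.
Lower quotas: North 6, South 7, East 6, West 5, Central 4, Coastal 7 (sum 35, leaving 3 seats).
Remainders in descending order: East 0.7021, Central 0.6791, Coastal 0.5825, West 0.4765, North 0.3728, South 0.1869.
Largest remainders: East, Central, Coastal receive the extra seats.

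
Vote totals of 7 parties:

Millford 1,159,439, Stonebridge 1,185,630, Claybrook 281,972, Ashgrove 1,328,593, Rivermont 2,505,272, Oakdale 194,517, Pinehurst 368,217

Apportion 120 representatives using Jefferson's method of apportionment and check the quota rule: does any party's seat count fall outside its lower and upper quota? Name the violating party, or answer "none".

Standard quotas: Millford 19.809, Stonebridge 20.257, Claybrook 4.818, Ashgrove 22.699, Rivermont 42.803, Oakdale 3.323, Pinehurst 6.291.
Jefferson allocation: Millford 20, Stonebridge 20, Claybrook 4, Ashgrove 23, Rivermont 44, Oakdale 3, Pinehurst 6.
Rivermont has quota 42.803 (lower 42, upper 43) but receives 44 — outside the quota interval.

Rivermont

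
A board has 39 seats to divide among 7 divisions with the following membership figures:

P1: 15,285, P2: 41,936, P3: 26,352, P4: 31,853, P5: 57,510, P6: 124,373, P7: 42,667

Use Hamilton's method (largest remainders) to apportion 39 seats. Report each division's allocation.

The standard divisor is 339976/39 ≈ 8717.333.
Standard quotas: P1 1.7534, P2 4.8106, P3 3.0229, P4 3.6540, P5 6.5972, P6 14.2673, P7 4.8945.
Lower quotas: P1 1, P2 4, P3 3, P4 3, P5 6, P6 14, P7 4 (sum 35, leaving 4 seats).
Remainders in descending order: P7 0.8945, P2 0.8106, P1 0.7534, P4 0.6540, P5 0.5972, P6 0.2673, P3 0.0229.
The surplus seats go to P7, P2, P1, P4.

P1=2, P2=5, P3=3, P4=4, P5=6, P6=14, P7=5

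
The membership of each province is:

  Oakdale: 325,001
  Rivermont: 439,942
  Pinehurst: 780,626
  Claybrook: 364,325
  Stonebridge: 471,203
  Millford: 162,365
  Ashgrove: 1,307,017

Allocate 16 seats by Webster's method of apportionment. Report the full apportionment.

Oakdale=1; Rivermont=2; Pinehurst=3; Claybrook=2; Stonebridge=2; Millford=1; Ashgrove=5

Standard divisor 3850479/16 ≈ 240654.938; standard quotas: Oakdale 1.350, Rivermont 1.828, Pinehurst 3.244, Claybrook 1.514, Stonebridge 1.958, Millford 0.675, Ashgrove 5.431.
Rounding to the nearest integer gives Oakdale 1, Rivermont 2, Pinehurst 3, Claybrook 2, Stonebridge 2, Millford 1, Ashgrove 5 — total 16, matching the house size, so no adjustment is needed.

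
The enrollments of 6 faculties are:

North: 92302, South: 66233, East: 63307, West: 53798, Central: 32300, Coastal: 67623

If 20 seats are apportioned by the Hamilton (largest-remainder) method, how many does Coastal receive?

Total 375563; standard divisor 375563/20 ≈ 18778.15.
Standard quotas: North 4.9154, South 3.5271, East 3.3713, West 2.8649, Central 1.7201, Coastal 3.6012.
Lower quotas: North 4, South 3, East 3, West 2, Central 1, Coastal 3 (sum 16, leaving 4 seats).
Remainders in descending order: North 0.9154, West 0.8649, Central 0.7201, Coastal 0.6012, South 0.5271, East 0.3713.
Largest remainders: North, West, Central, Coastal receive the extra seats.
Coastal receives 4.

4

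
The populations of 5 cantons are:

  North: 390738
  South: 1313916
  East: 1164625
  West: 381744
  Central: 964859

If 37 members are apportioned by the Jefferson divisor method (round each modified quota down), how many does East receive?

10

Standard divisor 4215882/37 ≈ 113942.757; standard quotas: North 3.429, South 11.531, East 10.221, West 3.350, Central 8.468.
Rounding down gives 3, 11, 10, 3, 8 = 35 seats, so the divisor must be adjusted.
With modified divisor 106500: modified quotas North 3.669, South 12.337, East 10.935, West 3.584, Central 9.060.
Rounding down: North 3, South 12, East 10, West 3, Central 9 (total 37).
East receives 10.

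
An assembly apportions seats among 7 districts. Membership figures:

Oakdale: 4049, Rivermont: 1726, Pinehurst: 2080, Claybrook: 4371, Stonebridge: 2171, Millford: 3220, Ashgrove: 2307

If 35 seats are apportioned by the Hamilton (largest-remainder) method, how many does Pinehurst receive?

3

Total 19924; standard divisor 19924/35 ≈ 569.257.
Standard quotas: Oakdale 7.113, Rivermont 3.032, Pinehurst 3.654, Claybrook 7.678, Stonebridge 3.814, Millford 5.656, Ashgrove 4.053.
Lower quotas: Oakdale 7, Rivermont 3, Pinehurst 3, Claybrook 7, Stonebridge 3, Millford 5, Ashgrove 4 (sum 32, leaving 3 seats).
Remainders in descending order: Stonebridge 0.814, Claybrook 0.678, Millford 0.656, Pinehurst 0.654, Oakdale 0.113, Ashgrove 0.053, Rivermont 0.032.
Largest remainders: Stonebridge, Claybrook, Millford receive the extra seats.
Pinehurst receives 3.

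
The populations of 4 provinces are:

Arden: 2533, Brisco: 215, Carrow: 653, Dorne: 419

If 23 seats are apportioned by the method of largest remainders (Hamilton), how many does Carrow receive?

4

The standard divisor is 3820/23 ≈ 166.087.
Standard quotas: Arden 15.251, Brisco 1.295, Carrow 3.932, Dorne 2.523.
Lower quotas: Arden 15, Brisco 1, Carrow 3, Dorne 2 (sum 21, leaving 2 seats).
Remainders in descending order: Carrow 0.932, Dorne 0.523, Brisco 0.295, Arden 0.251.
The surplus seats go to Carrow, Dorne.
Carrow receives 4.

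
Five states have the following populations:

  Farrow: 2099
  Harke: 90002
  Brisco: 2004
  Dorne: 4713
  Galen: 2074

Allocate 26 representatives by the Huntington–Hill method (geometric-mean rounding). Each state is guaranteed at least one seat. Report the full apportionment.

Farrow 1, Harke 22, Brisco 1, Dorne 1, Galen 1

With divisor 4094: modified quotas Farrow 0.513, Harke 21.984, Brisco 0.489, Dorne 1.151, Galen 0.507.
Geometric-mean thresholds: Farrow (min 1), Harke √(21·22)=21.494, Brisco (min 1), Dorne √(1·2)=1.414, Galen (min 1).
Each quota rounded against its threshold gives Farrow 1, Harke 22, Brisco 1, Dorne 1, Galen 1 (total 26).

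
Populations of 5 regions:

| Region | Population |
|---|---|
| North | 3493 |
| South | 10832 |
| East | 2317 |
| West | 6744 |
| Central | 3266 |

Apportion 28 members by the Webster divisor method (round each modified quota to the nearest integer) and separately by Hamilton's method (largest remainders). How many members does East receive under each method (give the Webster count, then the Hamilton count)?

2 and 3

Webster: North 4, South 12, East 2, West 7, Central 3.
Hamilton: North 4, South 11, East 3, West 7, Central 3.
East gets 2 under Webster and 3 under Hamilton.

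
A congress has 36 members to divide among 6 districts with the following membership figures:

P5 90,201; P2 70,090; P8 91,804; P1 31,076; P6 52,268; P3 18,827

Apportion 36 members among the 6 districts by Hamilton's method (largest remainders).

P5 9, P2 7, P8 10, P1 3, P6 5, P3 2

Standard divisor: 354266 ÷ 36 ≈ 9840.722.
Standard quotas: P5 9.1661, P2 7.1224, P8 9.3290, P1 3.1579, P6 5.3114, P3 1.9132.
Lower quotas: P5 9, P2 7, P8 9, P1 3, P6 5, P3 1 (sum 34, leaving 2 seats).
Remainders in descending order: P3 0.9132, P8 0.3290, P6 0.3114, P5 0.1661, P1 0.1579, P2 0.1224.
Largest remainders: P3, P8 receive the extra seats.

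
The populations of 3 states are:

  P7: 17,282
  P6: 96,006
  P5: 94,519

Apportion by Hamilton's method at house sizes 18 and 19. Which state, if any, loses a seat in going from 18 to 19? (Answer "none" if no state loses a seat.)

P7

At 18 seats: P7 2, P6 8, P5 8.
At 19 seats: P7 1, P6 9, P5 9.
P7 drops from 2 to 1.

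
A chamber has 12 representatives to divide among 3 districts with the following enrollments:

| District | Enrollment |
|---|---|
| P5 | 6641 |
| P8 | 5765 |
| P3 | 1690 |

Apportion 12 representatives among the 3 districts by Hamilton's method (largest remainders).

Standard divisor: 14096 ÷ 12 ≈ 1174.667.
Standard quotas: P5 5.6535, P8 4.9078, P3 1.4387.
Lower quotas: P5 5, P8 4, P3 1 (sum 10, leaving 2 seats).
Remainders in descending order: P8 0.9078, P5 0.6535, P3 0.4387.
Largest remainders: P8, P5 receive the extra seats.

P5=6, P8=5, P3=1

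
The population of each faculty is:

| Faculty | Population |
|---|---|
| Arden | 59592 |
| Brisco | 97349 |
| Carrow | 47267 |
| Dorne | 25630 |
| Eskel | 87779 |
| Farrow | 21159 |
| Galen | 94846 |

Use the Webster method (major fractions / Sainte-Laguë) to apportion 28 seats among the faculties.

Standard divisor 433622/28 ≈ 15486.5; standard quotas: Arden 3.848, Brisco 6.286, Carrow 3.052, Dorne 1.655, Eskel 5.668, Farrow 1.366, Galen 6.124.
Rounding to the nearest integer gives Arden 4, Brisco 6, Carrow 3, Dorne 2, Eskel 6, Farrow 1, Galen 6 — total 28, matching the house size, so no adjustment is needed.

Arden 4, Brisco 6, Carrow 3, Dorne 2, Eskel 6, Farrow 1, Galen 6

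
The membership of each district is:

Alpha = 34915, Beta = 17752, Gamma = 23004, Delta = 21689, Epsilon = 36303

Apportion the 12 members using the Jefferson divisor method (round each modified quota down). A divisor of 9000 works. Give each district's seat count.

Alpha 3, Beta 1, Gamma 2, Delta 2, Epsilon 4

With modified divisor 9000: modified quotas Alpha 3.879, Beta 1.972, Gamma 2.556, Delta 2.410, Epsilon 4.034.
Rounding down: Alpha 3, Beta 1, Gamma 2, Delta 2, Epsilon 4 (total 12).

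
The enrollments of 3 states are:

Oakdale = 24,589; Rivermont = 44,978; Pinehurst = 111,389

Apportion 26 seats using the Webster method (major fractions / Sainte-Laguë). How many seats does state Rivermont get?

Standard divisor 180956/26 ≈ 6959.846; standard quotas: Oakdale 3.533, Rivermont 6.462, Pinehurst 16.005.
Rounding to the nearest integer gives Oakdale 4, Rivermont 6, Pinehurst 16 — total 26, matching the house size, so no adjustment is needed.
Rivermont receives 6.

6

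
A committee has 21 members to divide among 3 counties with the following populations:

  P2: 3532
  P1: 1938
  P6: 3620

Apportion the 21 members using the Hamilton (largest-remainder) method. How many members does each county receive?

P2 8, P1 5, P6 8

Total 9090; standard divisor 9090/21 ≈ 432.857.
Standard quotas: P2 8.160, P1 4.477, P6 8.363.
Lower quotas: P2 8, P1 4, P6 8 (sum 20, leaving 1 seat).
Remainders in descending order: P1 0.477, P6 0.363, P2 0.160.
Largest remainder: P1 receives the extra seat.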